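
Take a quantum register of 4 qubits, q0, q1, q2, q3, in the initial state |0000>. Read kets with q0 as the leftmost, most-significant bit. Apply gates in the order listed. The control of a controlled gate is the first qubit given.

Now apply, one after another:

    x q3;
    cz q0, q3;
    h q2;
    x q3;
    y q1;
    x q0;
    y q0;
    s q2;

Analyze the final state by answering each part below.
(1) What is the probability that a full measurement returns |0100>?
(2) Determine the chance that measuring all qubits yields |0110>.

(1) A full measurement returns |0100> with probability 1/2.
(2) The probability of measuring |0110> is 1/2.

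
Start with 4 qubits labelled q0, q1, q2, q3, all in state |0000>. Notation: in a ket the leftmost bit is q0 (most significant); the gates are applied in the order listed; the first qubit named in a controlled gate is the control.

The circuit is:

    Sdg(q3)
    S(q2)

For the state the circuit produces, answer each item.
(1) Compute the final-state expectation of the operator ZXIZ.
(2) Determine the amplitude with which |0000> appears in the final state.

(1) The expectation value of ZXIZ is 0.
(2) The final state's coefficient on |0000> equals 1.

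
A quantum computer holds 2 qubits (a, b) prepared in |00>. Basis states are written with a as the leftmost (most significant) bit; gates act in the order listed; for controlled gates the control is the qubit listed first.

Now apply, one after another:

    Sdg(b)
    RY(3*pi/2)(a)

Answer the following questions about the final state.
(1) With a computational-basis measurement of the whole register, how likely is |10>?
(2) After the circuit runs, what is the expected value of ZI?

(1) Outcome |10> occurs with probability 1/2.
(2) The observable ZI averages to 0.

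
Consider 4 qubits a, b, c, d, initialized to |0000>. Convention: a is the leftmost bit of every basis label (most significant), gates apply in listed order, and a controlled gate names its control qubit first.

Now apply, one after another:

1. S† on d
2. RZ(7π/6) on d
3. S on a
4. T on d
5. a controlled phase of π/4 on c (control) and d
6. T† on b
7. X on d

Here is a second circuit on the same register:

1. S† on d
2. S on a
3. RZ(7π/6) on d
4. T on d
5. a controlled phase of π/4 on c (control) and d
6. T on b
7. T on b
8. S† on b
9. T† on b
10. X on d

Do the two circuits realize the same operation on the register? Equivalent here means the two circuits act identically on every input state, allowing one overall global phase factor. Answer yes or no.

Yes: on every input state the two circuits agree up to one overall phase factor.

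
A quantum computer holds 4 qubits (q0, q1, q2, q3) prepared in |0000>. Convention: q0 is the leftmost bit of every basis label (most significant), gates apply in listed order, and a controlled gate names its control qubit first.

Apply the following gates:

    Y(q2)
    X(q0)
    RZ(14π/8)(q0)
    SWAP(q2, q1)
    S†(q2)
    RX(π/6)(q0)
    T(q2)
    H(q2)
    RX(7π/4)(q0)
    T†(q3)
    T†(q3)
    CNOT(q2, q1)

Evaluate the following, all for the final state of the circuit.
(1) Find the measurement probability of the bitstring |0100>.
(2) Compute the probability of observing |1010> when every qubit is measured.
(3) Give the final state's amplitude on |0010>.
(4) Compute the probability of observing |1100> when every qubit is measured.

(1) Outcome |0100> occurs with probability -sqrt(6)/16 - sqrt(2)/16 + 1/4.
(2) A full measurement returns |1010> with probability sqrt(2)/16 + sqrt(6)/16 + 1/4.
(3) The amplitude on |0010> is (-sqrt(3*sqrt(2) + 6)/8 + sqrt(2 - sqrt(2))/8 + sqrt(6 - 3*sqrt(2))/8 + sqrt(sqrt(2) + 2)/8)*exp(7*I*pi/8).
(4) A full measurement returns |1100> with probability sqrt(2)/16 + sqrt(6)/16 + 1/4.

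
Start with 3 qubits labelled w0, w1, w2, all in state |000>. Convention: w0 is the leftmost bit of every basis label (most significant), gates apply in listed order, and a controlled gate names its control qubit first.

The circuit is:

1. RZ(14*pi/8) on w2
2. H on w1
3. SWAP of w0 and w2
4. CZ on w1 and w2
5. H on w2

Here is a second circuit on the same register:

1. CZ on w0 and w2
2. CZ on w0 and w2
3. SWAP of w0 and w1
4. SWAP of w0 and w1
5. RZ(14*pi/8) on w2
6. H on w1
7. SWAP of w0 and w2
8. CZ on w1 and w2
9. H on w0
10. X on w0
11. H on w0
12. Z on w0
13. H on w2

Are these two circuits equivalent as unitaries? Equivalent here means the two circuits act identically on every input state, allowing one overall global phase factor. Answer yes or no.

Yes, they are equivalent — the unitaries differ by at most a global phase.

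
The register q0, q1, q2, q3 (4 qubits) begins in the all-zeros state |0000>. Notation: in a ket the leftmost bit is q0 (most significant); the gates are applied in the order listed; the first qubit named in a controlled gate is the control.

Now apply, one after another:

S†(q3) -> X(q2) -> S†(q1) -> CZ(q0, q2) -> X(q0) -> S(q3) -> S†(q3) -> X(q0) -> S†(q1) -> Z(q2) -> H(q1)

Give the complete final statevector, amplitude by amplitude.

The final amplitudes are -sqrt(2)/2 on |0010>, -sqrt(2)/2 on |0110>, and 0 on every other basis state. Key observation: steps 5-8 multiply out to the identity, so the circuit reduces to the remaining gates.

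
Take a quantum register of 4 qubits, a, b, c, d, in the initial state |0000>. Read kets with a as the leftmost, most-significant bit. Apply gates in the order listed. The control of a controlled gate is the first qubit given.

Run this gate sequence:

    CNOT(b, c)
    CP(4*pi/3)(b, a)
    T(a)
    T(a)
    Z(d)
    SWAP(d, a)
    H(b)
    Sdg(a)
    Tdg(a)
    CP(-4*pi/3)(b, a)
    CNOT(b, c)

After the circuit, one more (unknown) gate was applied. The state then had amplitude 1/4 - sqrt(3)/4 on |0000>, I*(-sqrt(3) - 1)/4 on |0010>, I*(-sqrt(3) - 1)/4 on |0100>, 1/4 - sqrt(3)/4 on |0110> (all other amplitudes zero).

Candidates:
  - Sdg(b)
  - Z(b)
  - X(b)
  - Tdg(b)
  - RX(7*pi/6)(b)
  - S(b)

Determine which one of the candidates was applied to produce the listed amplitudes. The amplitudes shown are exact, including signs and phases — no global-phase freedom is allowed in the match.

It was RX(7*pi/6)(b) that produced the state shown.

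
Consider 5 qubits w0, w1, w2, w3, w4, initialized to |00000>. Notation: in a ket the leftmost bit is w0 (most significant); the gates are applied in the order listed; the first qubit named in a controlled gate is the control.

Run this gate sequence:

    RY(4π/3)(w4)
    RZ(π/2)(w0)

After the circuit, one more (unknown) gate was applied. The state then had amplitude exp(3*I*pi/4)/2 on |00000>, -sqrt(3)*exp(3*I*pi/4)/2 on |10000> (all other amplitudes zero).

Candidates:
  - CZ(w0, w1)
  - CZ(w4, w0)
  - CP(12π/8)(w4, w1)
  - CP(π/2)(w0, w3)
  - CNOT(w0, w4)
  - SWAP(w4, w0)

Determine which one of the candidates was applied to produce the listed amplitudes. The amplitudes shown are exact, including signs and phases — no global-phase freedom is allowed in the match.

It was SWAP(w4, w0) that produced the state shown.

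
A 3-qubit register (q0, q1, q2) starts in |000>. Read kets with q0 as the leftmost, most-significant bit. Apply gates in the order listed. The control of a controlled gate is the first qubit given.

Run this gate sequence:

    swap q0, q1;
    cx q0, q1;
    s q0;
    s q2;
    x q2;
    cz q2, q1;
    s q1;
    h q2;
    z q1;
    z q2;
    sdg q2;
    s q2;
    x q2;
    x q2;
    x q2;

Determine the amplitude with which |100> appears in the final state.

The amplitude on |100> is 0.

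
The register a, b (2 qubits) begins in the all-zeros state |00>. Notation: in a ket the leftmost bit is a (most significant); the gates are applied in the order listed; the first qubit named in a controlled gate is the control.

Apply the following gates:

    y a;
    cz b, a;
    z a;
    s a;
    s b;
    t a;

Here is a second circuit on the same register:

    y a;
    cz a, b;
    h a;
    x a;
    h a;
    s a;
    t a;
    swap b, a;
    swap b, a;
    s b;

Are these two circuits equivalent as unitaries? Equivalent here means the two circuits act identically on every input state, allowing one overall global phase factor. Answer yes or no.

Yes, they are equivalent — the unitaries differ by at most a global phase.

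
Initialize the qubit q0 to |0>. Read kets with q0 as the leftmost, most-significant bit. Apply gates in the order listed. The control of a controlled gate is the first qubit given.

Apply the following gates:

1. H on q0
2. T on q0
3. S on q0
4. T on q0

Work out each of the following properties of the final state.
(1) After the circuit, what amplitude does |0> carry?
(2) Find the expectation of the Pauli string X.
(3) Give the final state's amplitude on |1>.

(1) |0> carries amplitude sqrt(2)/2 in the final state.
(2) In the final state, X has expectation -1.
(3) The final state's coefficient on |1> equals -sqrt(2)/2.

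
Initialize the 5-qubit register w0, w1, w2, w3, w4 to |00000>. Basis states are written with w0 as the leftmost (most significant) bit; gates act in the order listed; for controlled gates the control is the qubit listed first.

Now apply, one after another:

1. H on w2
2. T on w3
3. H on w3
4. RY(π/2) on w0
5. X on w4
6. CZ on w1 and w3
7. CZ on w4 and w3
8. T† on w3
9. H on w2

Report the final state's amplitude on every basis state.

The final amplitudes are 1/2 on |00001>, exp(3*I*pi/4)/2 on |00011>, 1/2 on |10001>, exp(3*I*pi/4)/2 on |10011>, and 0 on every other basis state.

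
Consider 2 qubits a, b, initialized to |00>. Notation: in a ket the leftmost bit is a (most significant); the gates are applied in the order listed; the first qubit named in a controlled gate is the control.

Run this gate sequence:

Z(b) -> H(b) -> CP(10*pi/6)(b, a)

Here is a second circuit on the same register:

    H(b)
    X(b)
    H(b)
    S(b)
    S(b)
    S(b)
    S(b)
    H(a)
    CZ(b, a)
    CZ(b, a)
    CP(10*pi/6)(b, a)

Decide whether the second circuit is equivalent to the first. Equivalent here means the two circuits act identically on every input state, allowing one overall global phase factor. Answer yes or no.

No, they are not equivalent — no single phase factor reconciles the two unitaries.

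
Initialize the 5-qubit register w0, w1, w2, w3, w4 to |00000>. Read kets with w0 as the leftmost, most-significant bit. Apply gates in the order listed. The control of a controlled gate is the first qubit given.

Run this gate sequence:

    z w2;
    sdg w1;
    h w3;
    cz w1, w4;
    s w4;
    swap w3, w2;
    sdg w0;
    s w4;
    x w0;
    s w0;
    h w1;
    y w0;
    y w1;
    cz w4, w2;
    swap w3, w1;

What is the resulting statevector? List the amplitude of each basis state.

The resulting statevector has amplitude -I/2 on |00000>, I/2 on |00010>, -I/2 on |00100>, I/2 on |00110>, and 0 on every other basis state.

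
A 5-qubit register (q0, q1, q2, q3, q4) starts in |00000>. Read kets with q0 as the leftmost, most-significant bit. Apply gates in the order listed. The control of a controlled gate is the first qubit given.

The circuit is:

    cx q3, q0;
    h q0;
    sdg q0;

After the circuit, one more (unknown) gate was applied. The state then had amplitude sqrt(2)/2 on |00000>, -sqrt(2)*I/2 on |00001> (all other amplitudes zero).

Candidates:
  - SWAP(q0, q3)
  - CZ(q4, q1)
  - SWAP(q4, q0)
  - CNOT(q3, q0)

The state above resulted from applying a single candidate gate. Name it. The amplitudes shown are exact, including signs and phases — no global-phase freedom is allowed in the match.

The unique candidate consistent with the amplitudes is SWAP(q4, q0).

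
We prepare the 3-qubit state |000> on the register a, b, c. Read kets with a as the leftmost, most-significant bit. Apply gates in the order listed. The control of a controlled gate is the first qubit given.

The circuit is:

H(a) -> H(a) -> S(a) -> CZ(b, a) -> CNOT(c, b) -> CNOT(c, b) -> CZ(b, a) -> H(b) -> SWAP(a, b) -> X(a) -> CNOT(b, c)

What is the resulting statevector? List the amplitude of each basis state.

The final amplitudes are sqrt(2)/2 on |000>, sqrt(2)/2 on |100>, and 0 on every other basis state.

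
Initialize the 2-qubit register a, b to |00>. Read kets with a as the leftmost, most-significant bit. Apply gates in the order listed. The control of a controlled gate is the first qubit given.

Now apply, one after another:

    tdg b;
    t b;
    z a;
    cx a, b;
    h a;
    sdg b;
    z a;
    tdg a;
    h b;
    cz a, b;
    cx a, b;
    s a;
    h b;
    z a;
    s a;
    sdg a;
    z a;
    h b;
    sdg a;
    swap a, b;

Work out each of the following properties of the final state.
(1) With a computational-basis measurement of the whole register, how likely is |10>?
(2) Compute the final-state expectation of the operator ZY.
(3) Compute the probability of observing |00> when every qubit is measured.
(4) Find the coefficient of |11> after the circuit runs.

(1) Outcome |10> occurs with probability 1/4. Key observation: steps 12-19 multiply out to the identity, so the circuit reduces to the remaining gates.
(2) The observable ZY averages to -sqrt(2)/2.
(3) The probability of measuring |00> is 1/4.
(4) |11> carries amplitude exp(3*I*pi/4)/2 in the final state.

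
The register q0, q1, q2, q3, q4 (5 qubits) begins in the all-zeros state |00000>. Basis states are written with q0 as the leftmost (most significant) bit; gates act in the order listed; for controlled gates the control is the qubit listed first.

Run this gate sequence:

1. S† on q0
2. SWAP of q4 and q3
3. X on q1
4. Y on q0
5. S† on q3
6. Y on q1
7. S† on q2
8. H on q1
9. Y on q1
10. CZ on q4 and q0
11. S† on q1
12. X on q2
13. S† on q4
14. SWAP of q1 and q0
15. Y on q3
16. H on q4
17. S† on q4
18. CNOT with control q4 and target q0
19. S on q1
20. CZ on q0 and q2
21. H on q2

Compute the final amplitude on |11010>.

The amplitude on |11010> is sqrt(2)/4.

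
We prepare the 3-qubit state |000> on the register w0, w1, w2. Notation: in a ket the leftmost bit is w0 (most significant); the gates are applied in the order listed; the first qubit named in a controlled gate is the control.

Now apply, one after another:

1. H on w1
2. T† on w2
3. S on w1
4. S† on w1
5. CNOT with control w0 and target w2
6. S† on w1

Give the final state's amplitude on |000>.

The final state's coefficient on |000> equals sqrt(2)/2. Key observation: gates 3-4 undo each other exactly, leaving only the rest of the circuit to track.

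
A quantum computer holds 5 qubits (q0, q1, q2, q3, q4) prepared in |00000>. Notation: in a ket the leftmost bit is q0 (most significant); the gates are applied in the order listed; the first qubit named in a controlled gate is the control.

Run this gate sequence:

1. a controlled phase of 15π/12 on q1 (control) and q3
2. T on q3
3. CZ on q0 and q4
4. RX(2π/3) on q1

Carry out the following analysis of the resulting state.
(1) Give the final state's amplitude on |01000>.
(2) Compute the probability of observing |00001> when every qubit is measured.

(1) The final state's coefficient on |01000> equals -sqrt(3)*I/2.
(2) The probability of measuring |00001> is 0.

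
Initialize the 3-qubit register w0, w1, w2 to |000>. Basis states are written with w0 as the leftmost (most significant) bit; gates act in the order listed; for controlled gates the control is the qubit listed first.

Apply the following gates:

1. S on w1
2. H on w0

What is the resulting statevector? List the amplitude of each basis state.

After the circuit, the state carries amplitude sqrt(2)/2 on |000>, sqrt(2)/2 on |100>, and 0 on every other basis state.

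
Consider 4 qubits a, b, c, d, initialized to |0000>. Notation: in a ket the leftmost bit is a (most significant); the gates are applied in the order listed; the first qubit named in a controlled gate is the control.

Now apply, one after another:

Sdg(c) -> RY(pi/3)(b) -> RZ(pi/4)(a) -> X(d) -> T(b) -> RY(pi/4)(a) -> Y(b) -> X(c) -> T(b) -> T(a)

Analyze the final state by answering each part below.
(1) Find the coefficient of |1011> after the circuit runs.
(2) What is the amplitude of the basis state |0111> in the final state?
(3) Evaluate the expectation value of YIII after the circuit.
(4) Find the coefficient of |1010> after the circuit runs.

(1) |1011> carries amplitude -sqrt(2 - sqrt(2))*exp(7*I*pi/8)/4 in the final state.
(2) The amplitude on |0111> is sqrt(3*sqrt(2) + 6)*exp(5*I*pi/8)/4.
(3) The observable YIII averages to 1/2.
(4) The final state's coefficient on |1010> equals 0.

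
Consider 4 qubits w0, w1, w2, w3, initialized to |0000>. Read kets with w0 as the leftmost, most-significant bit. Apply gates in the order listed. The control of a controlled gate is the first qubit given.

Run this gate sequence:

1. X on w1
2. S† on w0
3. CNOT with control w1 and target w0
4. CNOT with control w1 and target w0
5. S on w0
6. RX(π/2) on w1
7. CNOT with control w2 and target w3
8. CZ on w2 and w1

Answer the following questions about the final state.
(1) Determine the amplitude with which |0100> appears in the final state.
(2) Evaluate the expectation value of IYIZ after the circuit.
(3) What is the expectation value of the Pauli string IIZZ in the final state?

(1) The amplitude on |0100> is sqrt(2)/2. Key observation: the block from step 2 through step 5 cancels to the identity and can be dropped.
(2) The observable IYIZ averages to 1.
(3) The observable IIZZ averages to 1.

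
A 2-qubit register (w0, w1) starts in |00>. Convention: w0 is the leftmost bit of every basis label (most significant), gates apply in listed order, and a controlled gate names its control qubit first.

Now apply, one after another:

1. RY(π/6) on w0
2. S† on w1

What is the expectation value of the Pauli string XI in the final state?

The expectation value of XI is 1/2.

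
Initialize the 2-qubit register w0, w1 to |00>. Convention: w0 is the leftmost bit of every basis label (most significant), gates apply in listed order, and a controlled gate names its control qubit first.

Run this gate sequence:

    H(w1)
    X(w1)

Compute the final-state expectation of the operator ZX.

In the final state, ZX has expectation 1.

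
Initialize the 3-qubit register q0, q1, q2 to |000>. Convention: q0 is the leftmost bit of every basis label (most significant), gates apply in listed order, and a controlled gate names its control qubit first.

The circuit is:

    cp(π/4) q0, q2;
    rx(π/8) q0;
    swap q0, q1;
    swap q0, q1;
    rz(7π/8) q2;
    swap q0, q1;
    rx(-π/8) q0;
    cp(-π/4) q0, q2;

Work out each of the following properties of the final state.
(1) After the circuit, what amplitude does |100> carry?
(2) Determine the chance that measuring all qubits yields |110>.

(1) The final state's coefficient on |100> equals sqrt(2 - sqrt(2))*exp(I*pi/16)/4.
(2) A full measurement returns |110> with probability sin(pi/16)**4.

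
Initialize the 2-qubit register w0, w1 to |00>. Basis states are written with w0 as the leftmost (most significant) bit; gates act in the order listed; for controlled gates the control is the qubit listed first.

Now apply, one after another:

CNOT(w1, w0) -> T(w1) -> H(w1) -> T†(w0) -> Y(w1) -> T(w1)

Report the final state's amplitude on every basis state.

The resulting statevector has amplitude -sqrt(2)*I/2 on |00>, sqrt(2)*exp(3*I*pi/4)/2 on |01>, 0 on |10>, 0 on |11>.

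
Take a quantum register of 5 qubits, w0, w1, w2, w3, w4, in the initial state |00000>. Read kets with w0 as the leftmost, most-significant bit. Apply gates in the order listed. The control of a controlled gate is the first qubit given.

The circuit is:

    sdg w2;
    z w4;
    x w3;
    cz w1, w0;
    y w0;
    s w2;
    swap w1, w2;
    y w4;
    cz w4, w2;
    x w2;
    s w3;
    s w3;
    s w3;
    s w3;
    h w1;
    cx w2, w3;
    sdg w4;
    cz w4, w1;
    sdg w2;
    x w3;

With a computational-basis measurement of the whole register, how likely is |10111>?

The probability of measuring |10111> is 1/2.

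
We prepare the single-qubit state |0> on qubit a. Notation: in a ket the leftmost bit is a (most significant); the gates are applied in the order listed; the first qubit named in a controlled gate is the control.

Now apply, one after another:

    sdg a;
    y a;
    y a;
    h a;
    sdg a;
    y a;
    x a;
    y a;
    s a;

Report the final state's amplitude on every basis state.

After the circuit, the state carries amplitude sqrt(2)*I/2 on |0>, -sqrt(2)*I/2 on |1>.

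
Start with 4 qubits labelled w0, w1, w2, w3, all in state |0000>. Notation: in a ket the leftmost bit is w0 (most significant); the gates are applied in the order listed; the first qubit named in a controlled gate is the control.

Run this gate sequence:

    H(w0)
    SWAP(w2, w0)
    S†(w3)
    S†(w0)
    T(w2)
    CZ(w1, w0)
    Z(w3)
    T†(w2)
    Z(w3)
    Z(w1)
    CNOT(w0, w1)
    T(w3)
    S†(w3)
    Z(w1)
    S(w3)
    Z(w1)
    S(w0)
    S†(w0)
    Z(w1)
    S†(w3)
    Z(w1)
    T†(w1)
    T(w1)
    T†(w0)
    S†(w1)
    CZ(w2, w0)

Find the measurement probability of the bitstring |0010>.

Outcome |0010> occurs with probability 1/2. Key observation: the block from step 14 through step 21 cancels to the identity and can be dropped.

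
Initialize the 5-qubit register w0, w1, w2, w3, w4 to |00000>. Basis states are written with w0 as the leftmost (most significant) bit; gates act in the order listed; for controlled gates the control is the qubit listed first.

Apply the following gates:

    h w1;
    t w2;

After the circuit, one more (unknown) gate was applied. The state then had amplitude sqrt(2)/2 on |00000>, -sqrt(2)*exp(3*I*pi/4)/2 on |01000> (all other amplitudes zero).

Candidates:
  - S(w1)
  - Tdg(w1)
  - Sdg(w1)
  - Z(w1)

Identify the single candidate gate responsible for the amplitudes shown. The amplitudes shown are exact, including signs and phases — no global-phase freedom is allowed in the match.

The unique candidate consistent with the amplitudes is Tdg(w1).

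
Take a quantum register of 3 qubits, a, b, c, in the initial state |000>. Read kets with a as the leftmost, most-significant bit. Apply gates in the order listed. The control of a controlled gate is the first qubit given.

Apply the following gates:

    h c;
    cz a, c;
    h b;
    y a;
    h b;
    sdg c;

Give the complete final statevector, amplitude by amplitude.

The final amplitudes are sqrt(2)*I/2 on |100>, sqrt(2)/2 on |101>, and 0 on every other basis state.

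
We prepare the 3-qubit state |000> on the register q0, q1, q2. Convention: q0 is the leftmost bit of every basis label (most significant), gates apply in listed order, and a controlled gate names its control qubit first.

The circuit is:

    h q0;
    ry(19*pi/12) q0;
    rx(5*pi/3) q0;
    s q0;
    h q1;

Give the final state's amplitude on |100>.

The final state's coefficient on |100> equals (1 - I)*(-sqrt(3*sqrt(2) + 6) - sqrt(6 - 3*sqrt(2)) + (1 - 2*I)*sqrt(sqrt(2) + 2) + (-1 + 2*I)*sqrt(2 - sqrt(2)))/16.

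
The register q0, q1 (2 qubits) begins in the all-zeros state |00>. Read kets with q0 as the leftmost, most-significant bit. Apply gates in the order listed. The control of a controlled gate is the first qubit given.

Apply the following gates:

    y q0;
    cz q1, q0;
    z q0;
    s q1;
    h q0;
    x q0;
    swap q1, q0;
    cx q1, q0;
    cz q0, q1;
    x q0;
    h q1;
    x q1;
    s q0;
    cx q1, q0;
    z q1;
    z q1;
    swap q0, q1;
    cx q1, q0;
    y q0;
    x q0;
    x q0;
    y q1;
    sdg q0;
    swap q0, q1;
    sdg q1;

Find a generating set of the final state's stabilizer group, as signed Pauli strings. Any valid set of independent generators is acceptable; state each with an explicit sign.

The stabilizer group can be generated by -XZ, -ZY, among other valid generating sets.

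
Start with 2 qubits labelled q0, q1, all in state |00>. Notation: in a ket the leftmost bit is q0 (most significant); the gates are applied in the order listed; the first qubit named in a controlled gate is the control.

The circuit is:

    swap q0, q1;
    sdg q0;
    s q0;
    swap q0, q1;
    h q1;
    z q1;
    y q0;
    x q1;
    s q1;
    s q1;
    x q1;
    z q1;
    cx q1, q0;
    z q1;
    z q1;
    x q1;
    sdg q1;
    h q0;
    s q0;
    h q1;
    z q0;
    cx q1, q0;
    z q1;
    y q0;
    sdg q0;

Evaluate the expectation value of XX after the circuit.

The expectation value of XX is 1.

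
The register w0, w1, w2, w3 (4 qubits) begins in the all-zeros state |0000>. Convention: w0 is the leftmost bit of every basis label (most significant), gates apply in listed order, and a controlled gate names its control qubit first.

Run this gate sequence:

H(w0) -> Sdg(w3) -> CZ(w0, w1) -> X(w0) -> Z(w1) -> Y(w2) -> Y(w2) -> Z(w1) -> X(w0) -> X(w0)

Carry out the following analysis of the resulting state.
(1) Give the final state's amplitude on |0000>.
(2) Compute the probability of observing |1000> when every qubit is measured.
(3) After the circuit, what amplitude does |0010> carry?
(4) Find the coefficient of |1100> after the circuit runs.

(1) The final state's coefficient on |0000> equals sqrt(2)/2. Key observation: gates 4-9 undo each other exactly, leaving only the rest of the circuit to track.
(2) The probability of measuring |1000> is 1/2.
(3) The amplitude on |0010> is 0.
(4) The final state's coefficient on |1100> equals 0.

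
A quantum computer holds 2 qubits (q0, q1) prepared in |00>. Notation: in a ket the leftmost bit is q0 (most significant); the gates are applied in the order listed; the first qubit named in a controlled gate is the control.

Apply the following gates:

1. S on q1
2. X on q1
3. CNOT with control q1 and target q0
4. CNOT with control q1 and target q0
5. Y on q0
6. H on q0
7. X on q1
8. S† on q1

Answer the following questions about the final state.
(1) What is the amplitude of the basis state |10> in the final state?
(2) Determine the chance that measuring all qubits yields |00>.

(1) The final state's coefficient on |10> equals -sqrt(2)*I/2.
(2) Outcome |00> occurs with probability 1/2.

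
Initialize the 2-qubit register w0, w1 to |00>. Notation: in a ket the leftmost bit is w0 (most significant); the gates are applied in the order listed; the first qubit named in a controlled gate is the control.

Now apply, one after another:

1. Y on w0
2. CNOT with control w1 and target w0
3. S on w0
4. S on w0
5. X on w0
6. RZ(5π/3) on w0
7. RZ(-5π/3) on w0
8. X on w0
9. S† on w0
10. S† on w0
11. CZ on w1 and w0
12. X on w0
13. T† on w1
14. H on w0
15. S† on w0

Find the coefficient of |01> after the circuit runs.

The amplitude on |01> is 0. Key observation: steps 3-10 multiply out to the identity, so the circuit reduces to the remaining gates.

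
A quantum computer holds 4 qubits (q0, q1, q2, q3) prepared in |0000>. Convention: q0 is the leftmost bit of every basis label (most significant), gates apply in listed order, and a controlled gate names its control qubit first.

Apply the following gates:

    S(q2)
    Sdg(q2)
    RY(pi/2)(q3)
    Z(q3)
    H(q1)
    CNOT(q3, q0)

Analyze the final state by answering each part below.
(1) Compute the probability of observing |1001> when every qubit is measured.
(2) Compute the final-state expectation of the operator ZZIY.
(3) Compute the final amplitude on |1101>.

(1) A full measurement returns |1001> with probability 1/4. Key observation: the block from step 1 through step 2 cancels to the identity and can be dropped.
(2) The observable ZZIY averages to 0.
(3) The amplitude on |1101> is -1/2.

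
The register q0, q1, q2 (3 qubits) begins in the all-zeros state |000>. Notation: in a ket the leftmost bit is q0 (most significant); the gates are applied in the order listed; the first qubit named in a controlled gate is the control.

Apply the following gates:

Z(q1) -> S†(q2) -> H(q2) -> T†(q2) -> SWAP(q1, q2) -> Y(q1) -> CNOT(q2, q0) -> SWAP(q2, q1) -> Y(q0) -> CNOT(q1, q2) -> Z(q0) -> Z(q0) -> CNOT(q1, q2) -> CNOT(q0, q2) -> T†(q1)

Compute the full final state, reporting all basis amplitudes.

After the circuit, the state carries amplitude -sqrt(2)/2 on |100>, -sqrt(2)*exp(3*I*pi/4)/2 on |101>, and 0 on every other basis state. Key observation: gates 10-13 undo each other exactly, leaving only the rest of the circuit to track.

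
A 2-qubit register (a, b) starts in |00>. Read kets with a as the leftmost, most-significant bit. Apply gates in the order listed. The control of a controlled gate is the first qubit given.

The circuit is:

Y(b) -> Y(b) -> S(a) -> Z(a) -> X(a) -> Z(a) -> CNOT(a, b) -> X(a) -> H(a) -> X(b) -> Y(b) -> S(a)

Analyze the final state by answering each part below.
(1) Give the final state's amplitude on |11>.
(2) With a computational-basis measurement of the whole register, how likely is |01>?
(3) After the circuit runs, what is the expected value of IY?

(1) |11> carries amplitude sqrt(2)/2 in the final state.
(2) Outcome |01> occurs with probability 1/2.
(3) The observable IY averages to 0.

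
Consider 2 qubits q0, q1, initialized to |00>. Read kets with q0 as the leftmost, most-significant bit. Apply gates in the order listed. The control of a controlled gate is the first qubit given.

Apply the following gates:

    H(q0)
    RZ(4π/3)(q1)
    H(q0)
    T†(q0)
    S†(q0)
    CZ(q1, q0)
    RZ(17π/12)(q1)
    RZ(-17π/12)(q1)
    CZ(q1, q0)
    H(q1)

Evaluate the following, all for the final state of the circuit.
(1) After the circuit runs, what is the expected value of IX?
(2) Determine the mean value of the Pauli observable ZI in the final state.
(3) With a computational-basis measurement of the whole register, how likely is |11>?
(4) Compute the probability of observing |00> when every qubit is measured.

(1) In the final state, IX has expectation 1. Key observation: gates 6-9 undo each other exactly, leaving only the rest of the circuit to track.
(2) The expectation value of ZI is 1.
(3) The probability of measuring |11> is 0.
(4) A full measurement returns |00> with probability 1/2.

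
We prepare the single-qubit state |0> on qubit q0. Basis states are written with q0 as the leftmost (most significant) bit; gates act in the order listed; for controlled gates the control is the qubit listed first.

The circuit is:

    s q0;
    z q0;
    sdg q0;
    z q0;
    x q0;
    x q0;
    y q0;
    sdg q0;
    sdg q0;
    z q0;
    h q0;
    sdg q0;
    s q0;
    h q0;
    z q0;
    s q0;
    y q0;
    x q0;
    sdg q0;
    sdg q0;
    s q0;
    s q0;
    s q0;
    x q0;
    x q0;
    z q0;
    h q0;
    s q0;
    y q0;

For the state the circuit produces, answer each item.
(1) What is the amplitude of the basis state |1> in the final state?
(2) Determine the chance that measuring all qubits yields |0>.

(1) |1> carries amplitude -sqrt(2)*I/2 in the final state. Key observation: gates 9-16 undo each other exactly, leaving only the rest of the circuit to track.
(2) Outcome |0> occurs with probability 1/2.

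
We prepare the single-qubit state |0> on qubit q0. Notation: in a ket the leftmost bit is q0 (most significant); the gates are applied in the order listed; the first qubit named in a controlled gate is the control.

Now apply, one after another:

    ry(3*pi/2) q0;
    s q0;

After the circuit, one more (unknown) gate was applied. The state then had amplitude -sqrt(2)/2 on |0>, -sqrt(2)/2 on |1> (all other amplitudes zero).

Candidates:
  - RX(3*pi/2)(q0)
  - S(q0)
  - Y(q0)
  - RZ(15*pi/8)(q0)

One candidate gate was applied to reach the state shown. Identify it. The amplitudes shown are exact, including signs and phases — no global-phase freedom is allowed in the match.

The unique candidate consistent with the amplitudes is S(q0).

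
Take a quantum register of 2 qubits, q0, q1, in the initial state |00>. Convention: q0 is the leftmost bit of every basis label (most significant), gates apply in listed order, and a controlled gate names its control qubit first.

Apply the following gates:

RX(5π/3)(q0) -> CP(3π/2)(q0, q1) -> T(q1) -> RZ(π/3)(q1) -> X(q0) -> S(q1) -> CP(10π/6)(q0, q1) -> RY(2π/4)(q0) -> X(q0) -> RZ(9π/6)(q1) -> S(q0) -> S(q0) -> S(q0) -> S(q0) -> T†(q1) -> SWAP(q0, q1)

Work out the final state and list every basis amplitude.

The final amplitudes are (sqrt(6) + sqrt(2)*I)*exp(I*pi/12)/4 on |00>, (-sqrt(6) + sqrt(2)*I)*exp(I*pi/12)/4 on |01>, 0 on |10>, 0 on |11>. Key observation: gates 11-14 undo each other exactly, leaving only the rest of the circuit to track.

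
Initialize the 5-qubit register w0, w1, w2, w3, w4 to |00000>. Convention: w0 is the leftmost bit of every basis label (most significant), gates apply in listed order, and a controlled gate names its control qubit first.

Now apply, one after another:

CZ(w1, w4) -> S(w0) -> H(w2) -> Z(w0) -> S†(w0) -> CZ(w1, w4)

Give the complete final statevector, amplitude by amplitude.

After the circuit, the state carries amplitude sqrt(2)/2 on |00000>, sqrt(2)/2 on |00100>, and 0 on every other basis state.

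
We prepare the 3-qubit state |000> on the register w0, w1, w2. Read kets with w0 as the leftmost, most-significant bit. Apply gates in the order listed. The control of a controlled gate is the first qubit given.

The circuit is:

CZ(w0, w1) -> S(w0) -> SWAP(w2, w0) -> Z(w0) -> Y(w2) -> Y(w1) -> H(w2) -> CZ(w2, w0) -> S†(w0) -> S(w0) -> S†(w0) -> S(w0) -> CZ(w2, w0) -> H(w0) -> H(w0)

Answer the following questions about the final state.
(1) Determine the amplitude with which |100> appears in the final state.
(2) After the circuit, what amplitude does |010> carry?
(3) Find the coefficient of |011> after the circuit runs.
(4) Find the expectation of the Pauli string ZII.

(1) |100> carries amplitude 0 in the final state.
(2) |010> carries amplitude -sqrt(2)/2 in the final state.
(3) The final state's coefficient on |011> equals sqrt(2)/2.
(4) The observable ZII averages to 1.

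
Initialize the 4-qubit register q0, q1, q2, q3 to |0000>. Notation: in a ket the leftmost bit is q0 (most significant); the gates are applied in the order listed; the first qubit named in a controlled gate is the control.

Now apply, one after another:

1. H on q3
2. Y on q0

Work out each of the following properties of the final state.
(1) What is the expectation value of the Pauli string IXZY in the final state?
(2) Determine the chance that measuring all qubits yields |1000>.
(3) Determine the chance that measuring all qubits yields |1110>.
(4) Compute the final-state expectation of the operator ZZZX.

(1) In the final state, IXZY has expectation 0.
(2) The probability of measuring |1000> is 1/2.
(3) Outcome |1110> occurs with probability 0.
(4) In the final state, ZZZX has expectation -1.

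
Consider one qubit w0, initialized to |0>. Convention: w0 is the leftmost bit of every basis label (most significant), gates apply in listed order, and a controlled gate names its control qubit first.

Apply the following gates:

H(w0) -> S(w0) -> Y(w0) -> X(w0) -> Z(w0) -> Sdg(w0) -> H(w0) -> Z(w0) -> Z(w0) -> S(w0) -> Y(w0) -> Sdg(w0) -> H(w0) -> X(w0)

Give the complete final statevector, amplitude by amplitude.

The final amplitudes are -sqrt(2)*I/2 on |0>, sqrt(2)*I/2 on |1>.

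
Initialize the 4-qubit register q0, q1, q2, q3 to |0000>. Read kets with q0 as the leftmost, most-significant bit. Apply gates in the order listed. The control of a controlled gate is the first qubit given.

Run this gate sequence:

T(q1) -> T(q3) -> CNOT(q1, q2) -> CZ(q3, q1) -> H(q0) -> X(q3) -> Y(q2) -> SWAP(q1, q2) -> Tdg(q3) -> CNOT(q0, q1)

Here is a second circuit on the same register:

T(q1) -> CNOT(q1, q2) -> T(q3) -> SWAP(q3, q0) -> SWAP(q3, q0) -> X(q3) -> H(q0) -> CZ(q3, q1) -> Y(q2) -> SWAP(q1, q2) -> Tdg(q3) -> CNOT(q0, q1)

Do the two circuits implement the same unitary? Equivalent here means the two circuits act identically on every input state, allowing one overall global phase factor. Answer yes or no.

No — the two circuits implement different unitaries, even allowing a global phase.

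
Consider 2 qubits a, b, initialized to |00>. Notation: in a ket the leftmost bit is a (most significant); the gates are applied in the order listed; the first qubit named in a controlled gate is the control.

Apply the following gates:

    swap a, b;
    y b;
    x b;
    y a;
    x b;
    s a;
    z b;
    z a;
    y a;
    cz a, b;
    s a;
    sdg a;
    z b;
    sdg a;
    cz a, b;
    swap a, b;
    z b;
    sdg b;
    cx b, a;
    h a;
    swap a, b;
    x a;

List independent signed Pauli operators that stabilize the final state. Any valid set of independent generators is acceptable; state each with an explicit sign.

The final state is stabilized by the group generated by -IX, -ZI; other independent generating sets are equally valid.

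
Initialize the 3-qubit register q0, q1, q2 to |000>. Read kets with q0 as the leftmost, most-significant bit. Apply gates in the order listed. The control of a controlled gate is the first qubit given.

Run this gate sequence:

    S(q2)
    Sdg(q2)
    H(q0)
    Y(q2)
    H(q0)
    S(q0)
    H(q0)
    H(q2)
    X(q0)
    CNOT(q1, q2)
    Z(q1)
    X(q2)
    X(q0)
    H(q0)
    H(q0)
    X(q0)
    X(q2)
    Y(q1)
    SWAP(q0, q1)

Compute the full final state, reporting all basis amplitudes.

The resulting statevector has amplitude 0 on |000>, 0 on |001>, 0 on |010>, 0 on |011>, -1/2 on |100>, 1/2 on |101>, -1/2 on |110>, 1/2 on |111>.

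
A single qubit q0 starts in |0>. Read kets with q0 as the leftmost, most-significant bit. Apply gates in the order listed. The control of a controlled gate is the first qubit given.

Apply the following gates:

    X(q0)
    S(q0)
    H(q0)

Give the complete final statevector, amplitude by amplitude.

After the circuit, the state carries amplitude sqrt(2)*I/2 on |0>, -sqrt(2)*I/2 on |1>.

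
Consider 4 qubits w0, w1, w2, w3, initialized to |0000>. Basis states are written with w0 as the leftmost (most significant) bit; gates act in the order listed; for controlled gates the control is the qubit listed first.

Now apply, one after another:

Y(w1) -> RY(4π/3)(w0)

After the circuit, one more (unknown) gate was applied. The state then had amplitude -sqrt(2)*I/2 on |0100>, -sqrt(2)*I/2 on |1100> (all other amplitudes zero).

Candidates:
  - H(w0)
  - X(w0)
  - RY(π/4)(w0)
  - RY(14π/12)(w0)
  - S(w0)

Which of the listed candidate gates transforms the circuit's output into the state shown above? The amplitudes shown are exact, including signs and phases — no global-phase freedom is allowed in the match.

The unique candidate consistent with the amplitudes is RY(14π/12)(w0).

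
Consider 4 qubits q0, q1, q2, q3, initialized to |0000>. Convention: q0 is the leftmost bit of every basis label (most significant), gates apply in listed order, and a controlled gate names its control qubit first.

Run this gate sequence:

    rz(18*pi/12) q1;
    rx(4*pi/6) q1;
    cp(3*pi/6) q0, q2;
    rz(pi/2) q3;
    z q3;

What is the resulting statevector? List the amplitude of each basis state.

After the circuit, the state carries amplitude -1/2 on |0000>, sqrt(3)*I/2 on |0100>, and 0 on every other basis state.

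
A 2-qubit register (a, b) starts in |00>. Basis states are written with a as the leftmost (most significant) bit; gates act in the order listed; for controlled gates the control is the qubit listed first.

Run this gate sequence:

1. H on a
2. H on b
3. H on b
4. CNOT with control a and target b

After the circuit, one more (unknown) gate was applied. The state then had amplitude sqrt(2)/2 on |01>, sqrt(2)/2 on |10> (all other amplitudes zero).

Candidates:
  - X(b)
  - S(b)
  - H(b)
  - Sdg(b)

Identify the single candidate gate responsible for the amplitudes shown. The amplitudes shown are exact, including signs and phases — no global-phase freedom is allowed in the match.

It was X(b) that produced the state shown. Key observation: steps 2-3 multiply out to the identity, so the circuit reduces to the remaining gates.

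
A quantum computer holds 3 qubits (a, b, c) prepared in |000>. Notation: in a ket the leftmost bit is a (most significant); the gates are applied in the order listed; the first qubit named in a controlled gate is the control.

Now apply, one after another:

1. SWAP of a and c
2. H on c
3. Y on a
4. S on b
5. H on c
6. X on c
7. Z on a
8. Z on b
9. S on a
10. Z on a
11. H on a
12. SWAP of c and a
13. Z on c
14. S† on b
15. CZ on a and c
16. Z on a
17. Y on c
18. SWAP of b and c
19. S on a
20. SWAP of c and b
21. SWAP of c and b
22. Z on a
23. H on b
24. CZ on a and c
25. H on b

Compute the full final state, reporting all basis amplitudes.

After the circuit, the state carries amplitude sqrt(2)/2 on |100>, sqrt(2)/2 on |110>, and 0 on every other basis state. Key observation: steps 20-21 multiply out to the identity, so the circuit reduces to the remaining gates.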